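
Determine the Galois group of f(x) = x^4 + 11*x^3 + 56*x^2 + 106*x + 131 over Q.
The polynomial is an irreducible quartic over Q and its discriminant is 221445125, which is not a perfect square, so the Galois group is not contained in A_4. The resolvent cubic y^3 - 56*y^2 + 642*y + 2257 has exactly one rational root, so the Galois group is C_4 or D_4. The quartic becomes reducible over Q(sqrt(disc)), so the group is C_4.

C_4, the cyclic group of order 4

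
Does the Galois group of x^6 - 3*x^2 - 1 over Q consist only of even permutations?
Yes

The polynomial is irreducible of degree 6 over Q. Its discriminant is 419904 = 648^2, a perfect square. A Galois group lies in the alternating group exactly when the discriminant is a square in Q, so the Galois group (A_4) is contained in A_6.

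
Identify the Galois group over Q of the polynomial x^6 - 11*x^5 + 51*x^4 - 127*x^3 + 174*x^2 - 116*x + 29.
The polynomial f is an irreducible sextic over Q, so G = Gal(f/Q) is one of the 16 transitive subgroups 6T1, ..., 6T16 of S_6. The discriminant of f is 525625 = 725^2, a perfect square, so G is contained in A_6. The transitive groups of degree 6 contained in A_6 are: A_4 (6T4, order 12), S_4 (6T7, order 24), (C_3 x C_3) : C_4 (6T10, order 36), PSL(2,5) (6T12, order 60), A_6 (6T15, order 360). By Dedekind's theorem, for a prime p not dividing disc(f) the degrees of the irreducible factors of f mod p form the cycle type of an element of G. Factoring f modulo the 19 such primes p <= 73 (skipping 5, 29, which divide the discriminant), each new pattern first appears at: mod 2: f = (x^2 + x + 1)(x^4 + x + 1), pattern 4+2; mod 11: f = (x^3 + 2x^2 + 7x + 2)(x^3 + 9x^2 + 4x + 9), pattern 3+3; mod 19: f = (x + 9)(x + 10)(x^2 + 1)(x^2 + 8x + 17), pattern 2+2+1+1; mod 61: f = (x + 26)(x + 33)(x + 40)(x^3 + 12x^2 + 37x + 12), pattern 3+1+1+1. No other pattern occurs in this range, so the set of observed cycle types is {4+2, 3+3, 2+2+1+1, 3+1+1+1}. The candidates containing elements of all these cycle types are (C_3 x C_3) : C_4 (6T10) of order 36, A_6 (6T15) of order 360; the others are excluded. The observed types are precisely the cycle types that occur in (C_3 x C_3) : C_4 (6T10) (apart from the identity). Each of the other remaining candidates has further cycle types, and by the Chebotarev density theorem the matching factorization patterns would occur for a proportion of primes equal to their share of the group: A_6 (6T15) additionally contains elements of type 5+1 (144 of its 360 elements, about 40% of primes). None of the 19 primes tested shows any such pattern (for each of these groups the chance of that is below 10^-4), which rules them out. Hence G = (C_3 x C_3) : C_4 (6T10), of order 36.

(C_3 x C_3) : C_4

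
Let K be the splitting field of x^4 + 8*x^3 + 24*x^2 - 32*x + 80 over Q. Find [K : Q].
The degree of the splitting field over Q equals the order of the Galois group, so first determine the group. The polynomial is an irreducible quartic over Q and its discriminant is 1358954496 = 36864^2, a perfect square, so the Galois group is contained in A_4. The resolvent cubic y^3 - 24*y^2 - 576*y + 1536 is irreducible over Q. An irreducible resolvent with square discriminant gives A_4. The Galois group A_4 (4T4) has order 12, so the splitting field has degree 12 over Q.

12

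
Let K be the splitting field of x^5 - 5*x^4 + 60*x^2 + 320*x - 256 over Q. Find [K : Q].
10

The degree of the splitting field over Q equals the order of the Galois group, so first determine the group. The polynomial f is an irreducible quintic over Q, so G = Gal(f/Q) is a transitive subgroup of S_5: one of C_5 (5T1, order 5), D_5 (5T2, order 10), F_20 (5T3, order 20), A_5 (5T4, order 60) or S_5 (5T5, order 120). The discriminant of f is 2415919104000000 = 49152000^2, a perfect square, so G is contained in A_5. The transitive groups of degree 5 contained in A_5 are: C_5 (5T1, order 5), D_5 (5T2, order 10), A_5 (5T4, order 60). By Dedekind's theorem, for a prime p not dividing disc(f) the degrees of the irreducible factors of f mod p form the cycle type of an element of G. Factoring f modulo the 23 such primes p <= 101 (skipping 2, 3, 5, which divide the discriminant), each new pattern first appears at: mod 7: f = (x^5 + 2x^4 + 4x^2 + 5x + 3), pattern 5; mod 17: f = (x + 8)(x^2 + 9x + 4)(x^2 + 12x + 9), pattern 2+2+1. No other pattern occurs in this range, so the set of observed cycle types is {5, 2+2+1}. The candidates containing elements of all these cycle types are D_5 (5T2) of order 10, A_5 (5T4) of order 60; the others are excluded. The observed types are precisely the cycle types that occur in D_5 (5T2) (apart from the identity). Each of the other remaining candidates has further cycle types, and by the Chebotarev density theorem the matching factorization patterns would occur for a proportion of primes equal to their share of the group: A_5 (5T4) additionally contains elements of type 3+1+1 (20 of its 60 elements, about 33% of primes). None of the 23 primes tested shows any such pattern (for each of these groups the chance of that is below 10^-4), which rules them out. Hence G = D_5 (5T2), of order 10. The Galois group D_5 (5T2) has order 10, so the splitting field has degree 10 over Q.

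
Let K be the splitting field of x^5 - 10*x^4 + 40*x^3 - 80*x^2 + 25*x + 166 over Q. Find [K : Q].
The degree of the splitting field over Q equals the order of the Galois group, so first determine the group. The polynomial f is an irreducible quintic over Q, so G = Gal(f/Q) is a transitive subgroup of S_5: one of C_5 (5T1, order 5), D_5 (5T2, order 10), F_20 (5T3, order 20), A_5 (5T4, order 60) or S_5 (5T5, order 120). The discriminant of f is 58564000000 = 242000^2, a perfect square, so G is contained in A_5. The transitive groups of degree 5 contained in A_5 are: C_5 (5T1, order 5), D_5 (5T2, order 10), A_5 (5T4, order 60). By Dedekind's theorem, for a prime p not dividing disc(f) the degrees of the irreducible factors of f mod p form the cycle type of an element of G. Factoring f modulo the 3 such primes p <= 13 (skipping 2, 5, 11, which divide the discriminant), each new pattern first appears at: mod 3: f = (x^5 + 2x^4 + x^3 + x^2 + x + 1), pattern 5; mod 13: f = (x + 4)(x + 6)(x^3 + 6x^2 + 8x + 8), pattern 3+1+1. No other pattern occurs in this range, so the set of observed cycle types is {5, 3+1+1}. Among the candidates above, the only group containing elements of all these cycle types is A_5 (5T4) — each of C_5 (5T1), D_5 (5T2) lacks at least one of them. Hence G = A_5 (5T4), of order 60. The Galois group A_5 (5T4) has order 60, so the splitting field has degree 60 over Q.

60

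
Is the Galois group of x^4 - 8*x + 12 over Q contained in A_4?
The polynomial is irreducible of degree 4 over Q. Its discriminant is 331776 = 576^2, a perfect square. A Galois group lies in the alternating group exactly when the discriminant is a square in Q, so the Galois group (A_4) is contained in A_4.

Yes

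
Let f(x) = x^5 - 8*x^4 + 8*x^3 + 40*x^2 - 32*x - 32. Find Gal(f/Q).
The polynomial f is an irreducible quintic over Q, so G = Gal(f/Q) is a transitive subgroup of S_5: one of C_5 (5T1, order 5), D_5 (5T2, order 10), F_20 (5T3, order 20), A_5 (5T4, order 60) or S_5 (5T5, order 120). The discriminant of f is 15352201216 = 123904^2, a perfect square, so G is contained in A_5. The transitive groups of degree 5 contained in A_5 are: C_5 (5T1, order 5), D_5 (5T2, order 10), A_5 (5T4, order 60). By Dedekind's theorem, for a prime p not dividing disc(f) the degrees of the irreducible factors of f mod p form the cycle type of an element of G. Factoring f modulo the 14 such primes p <= 53 (skipping 2, 11, which divide the discriminant), each new pattern first appears at: mod 3: f = (x^5 + x^4 + 2x^3 + x^2 + x + 1), pattern 5; mod 23: f = (x + 1)(x + 9)(x + 13)(x + 16)(x + 22), pattern 1+1+1+1+1. No other pattern occurs in this range, so the set of observed cycle types is {5, 1+1+1+1+1}. The candidates containing elements of all these cycle types are C_5 (5T1) of order 5, D_5 (5T2) of order 10, A_5 (5T4) of order 60; the others are excluded. The observed types are precisely the cycle types that occur in C_5 (5T1). Each of the other remaining candidates has further cycle types, and by the Chebotarev density theorem the matching factorization patterns would occur for a proportion of primes equal to their share of the group: D_5 (5T2) additionally contains elements of type 2+2+1 (5 of its 10 elements, about 50% of primes); A_5 (5T4) additionally contains elements of type 3+1+1, 2+2+1 (35 of its 60 elements, about 58% of primes). None of the 14 primes tested shows any such pattern (for each of these groups the chance of that is below 10^-4), which rules them out. Hence G = C_5 (5T1), of order 5.

C_5 (also written C5)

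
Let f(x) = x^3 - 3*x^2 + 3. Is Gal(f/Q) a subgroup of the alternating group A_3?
Yes

The polynomial is irreducible of degree 3 over Q. Its discriminant is 81 = 9^2, a perfect square. A Galois group lies in the alternating group exactly when the discriminant is a square in Q, so the Galois group (C_3) is contained in A_3.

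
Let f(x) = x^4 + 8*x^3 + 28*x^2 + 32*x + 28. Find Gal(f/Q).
The polynomial is an irreducible quartic over Q and its discriminant is 6422528, which is not a perfect square, so the Galois group is not contained in A_4. The resolvent cubic y^3 - 28*y^2 + 144*y + 320 has exactly one rational root, so the Galois group is C_4 or D_4. The quartic becomes reducible over Q(sqrt(disc)), so the group is C_4.

4T1: C_4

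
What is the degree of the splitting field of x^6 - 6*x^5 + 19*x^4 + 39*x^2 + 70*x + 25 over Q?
The degree of the splitting field over Q equals the order of the Galois group, so first determine the group. The polynomial f is an irreducible sextic over Q, so G = Gal(f/Q) is one of the 16 transitive subgroups 6T1, ..., 6T16 of S_6. The discriminant of f is -64225280000, which is not a perfect square, so G is not contained in A_6. The transitive groups of degree 6 not contained in A_6 are: C_6 (6T1, order 6), S_3 (6T2, order 6), D_6 (6T3, order 12), C_3 x S_3 (6T5, order 18), A_4 x C_2 (6T6, order 24), S_4 (6T8, order 24), S_3 x S_3 (6T9, order 36), S_4 x C_2 (6T11, order 48), (S_3 x S_3) : C_2 (6T13, order 72), PGL(2,5) (6T14, order 120), S_6 (6T16, order 720). By Dedekind's theorem, for a prime p not dividing disc(f) the degrees of the irreducible factors of f mod p form the cycle type of an element of G. Factoring f modulo the 17 such primes p <= 71 (skipping 2, 5, 7, which divide the discriminant), each new pattern first appears at: mod 3: f = (x^3 + x^2 + 2)(x^3 + 2x^2 + 2x + 2), pattern 3+3; mod 13: f = (x^6 + 7x^5 + 6x^4 + 5x + 12), pattern 6; mod 19: f = (x^2 + 8x + 17)(x^4 + 5x^3 + 10x + 16), pattern 4+2; mod 23: f = (x + 15)(x + 17)(x^4 + 8x^3 + 14x^2 + 19x + 1), pattern 4+1+1; mod 53: f = (x^2 + 28x + 42)(x^2 + 35x + 49)(x^2 + 37x + 9), pattern 2+2+2; mod 59: f = (x + 34)(x + 50)(x^2 + 4x + 9)(x^2 + 24x + 51), pattern 2+2+1+1; mod 71: f = (x + 22)(x + 42)(x + 61)(x + 69)(x^2 + 13x + 19), pattern 2+1+1+1+1. No other pattern occurs in this range, so the set of observed cycle types is {3+3, 6, 4+2, 4+1+1, 2+2+2, 2+2+1+1, 2+1+1+1+1}. The candidates containing elements of all these cycle types are S_4 x C_2 (6T11) of order 48, S_6 (6T16) of order 720; the others are excluded. The observed types are precisely the cycle types that occur in S_4 x C_2 (6T11) (apart from the identity). Each of the other remaining candidates has further cycle types, and by the Chebotarev density theorem the matching factorization patterns would occur for a proportion of primes equal to their share of the group: S_6 (6T16) additionally contains elements of type 5+1, 3+2+1, 3+1+1+1 (304 of its 720 elements, about 42% of primes). None of the 17 primes tested shows any such pattern (for each of these groups the chance of that is below 10^-4), which rules them out. Hence G = S_4 x C_2 (6T11), of order 48. The Galois group S_4 x C_2 (6T11) has order 48, so the splitting field has degree 48 over Q.

48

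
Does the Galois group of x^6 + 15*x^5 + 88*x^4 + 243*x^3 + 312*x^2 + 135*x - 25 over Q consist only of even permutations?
The polynomial is irreducible of degree 6 over Q. Its discriminant is 54786284800, which is not a perfect square. A Galois group lies in the alternating group exactly when the discriminant is a square in Q, so the Galois group (S_4) is not contained in A_6.

No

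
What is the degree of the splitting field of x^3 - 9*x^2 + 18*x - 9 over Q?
The degree of the splitting field over Q equals the order of the Galois group, so first determine the group. The polynomial is an irreducible cubic over Q and its discriminant is 729 = 27^2, a perfect square. For an irreducible cubic, a square discriminant forces the Galois group to be A_3, the cyclic group of order 3. The Galois group C_3 (3T1) has order 3, so the splitting field has degree 3 over Q.

3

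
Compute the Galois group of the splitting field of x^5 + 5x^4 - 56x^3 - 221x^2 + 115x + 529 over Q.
C_5 (order 5)

The polynomial f is an irreducible quintic over Q, so G = Gal(f/Q) is a transitive subgroup of S_5: one of C_5 (5T1, order 5), D_5 (5T2, order 10), F_20 (5T3, order 20), A_5 (5T4, order 60) or S_5 (5T5, order 120). The discriminant of f is 5035849130456089 = 70963717^2, a perfect square, so G is contained in A_5. The transitive groups of degree 5 contained in A_5 are: C_5 (5T1, order 5), D_5 (5T2, order 10), A_5 (5T4, order 60). By Dedekind's theorem, for a prime p not dividing disc(f) the degrees of the irreducible factors of f mod p form the cycle type of an element of G. Factoring f modulo the 14 such primes p <= 59 (skipping 11, 23, 43, which divide the discriminant), each new pattern first appears at: mod 2: f = (x^5 + x^4 + x^2 + x + 1), pattern 5. No other pattern occurs in this range, so the set of observed cycle types is {5}. The candidates containing elements of all these cycle types are C_5 (5T1) of order 5, D_5 (5T2) of order 10, A_5 (5T4) of order 60; the others are excluded. The observed types are precisely the cycle types that occur in C_5 (5T1) (apart from the identity). Each of the other remaining candidates has further cycle types, and by the Chebotarev density theorem the matching factorization patterns would occur for a proportion of primes equal to their share of the group: D_5 (5T2) additionally contains elements of type 2+2+1 (5 of its 10 elements, about 50% of primes); A_5 (5T4) additionally contains elements of type 3+1+1, 2+2+1 (35 of its 60 elements, about 58% of primes). None of the 14 primes tested shows any such pattern (for each of these groups the chance of that is below 10^-4), which rules them out. Hence G = C_5 (5T1), of order 5.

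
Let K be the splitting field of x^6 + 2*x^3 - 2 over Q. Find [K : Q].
The degree of the splitting field over Q equals the order of the Galois group, so first determine the group. The polynomial f is an irreducible sextic over Q, so G = Gal(f/Q) is one of the 16 transitive subgroups 6T1, ..., 6T16 of S_6. The discriminant of f is 5038848, which is not a perfect square, so G is not contained in A_6. The transitive groups of degree 6 not contained in A_6 are: C_6 (6T1, order 6), S_3 (6T2, order 6), D_6 (6T3, order 12), C_3 x S_3 (6T5, order 18), A_4 x C_2 (6T6, order 24), S_4 (6T8, order 24), S_3 x S_3 (6T9, order 36), S_4 x C_2 (6T11, order 48), (S_3 x S_3) : C_2 (6T13, order 72), PGL(2,5) (6T14, order 120), S_6 (6T16, order 720). By Dedekind's theorem, for a prime p not dividing disc(f) the degrees of the irreducible factors of f mod p form the cycle type of an element of G. Factoring f modulo the 23 such primes p <= 97 (skipping 2, 3, which divide the discriminant), each new pattern first appears at: mod 5: f = (x^6 + 2x^3 + 3), pattern 6; mod 11: f = (x + 6)(x + 8)(x^2 + 3x + 9)(x^2 + 5x + 3), pattern 2+2+1+1; mod 13: f = (x + 7)(x + 8)(x + 11)(x^3 + 10), pattern 3+1+1+1; mod 31: f = (x^2 + 17x + 27)(x^2 + 22x + 11)(x^2 + 23x + 24), pattern 2+2+2; mod 97: f = (x^3 + 11)(x^3 + 88), pattern 3+3. No other pattern occurs in this range, so the set of observed cycle types is {6, 2+2+1+1, 3+1+1+1, 2+2+2, 3+3}. The candidates containing elements of all these cycle types are S_3 x S_3 (6T9) of order 36, (S_3 x S_3) : C_2 (6T13) of order 72, S_6 (6T16) of order 720; the others are excluded. The observed types are precisely the cycle types that occur in S_3 x S_3 (6T9) (apart from the identity). Each of the other remaining candidates has further cycle types, and by the Chebotarev density theorem the matching factorization patterns would occur for a proportion of primes equal to their share of the group: (S_3 x S_3) : C_2 (6T13) additionally contains elements of type 4+2, 3+2+1, 2+1+1+1+1 (36 of its 72 elements, about 50% of primes); S_6 (6T16) additionally contains elements of type 5+1, 4+2, 4+1+1, 3+2+1, 2+1+1+1+1 (459 of its 720 elements, about 64% of primes). None of the 23 primes tested shows any such pattern (for each of these groups the chance of that is below 10^-4), which rules them out. Hence G = S_3 x S_3 (6T9), of order 36. The Galois group S_3 x S_3 (6T9) has order 36, so the splitting field has degree 36 over Q.

36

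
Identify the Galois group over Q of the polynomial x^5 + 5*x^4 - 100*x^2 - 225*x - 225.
D_5

The polynomial f is an irreducible quintic over Q, so G = Gal(f/Q) is a transitive subgroup of S_5: one of C_5 (5T1, order 5), D_5 (5T2, order 10), F_20 (5T3, order 20), A_5 (5T4, order 60) or S_5 (5T5, order 120). The discriminant of f is 23040000000000 = 4800000^2, a perfect square, so G is contained in A_5. The transitive groups of degree 5 contained in A_5 are: C_5 (5T1, order 5), D_5 (5T2, order 10), A_5 (5T4, order 60). By Dedekind's theorem, for a prime p not dividing disc(f) the degrees of the irreducible factors of f mod p form the cycle type of an element of G. Factoring f modulo the 23 such primes p <= 101 (skipping 2, 3, 5, which divide the discriminant), each new pattern first appears at: mod 7: f = (x^5 + 5x^4 + 5x^2 + 6x + 6), pattern 5; mod 17: f = (x + 16)(x^2 + x + 6)(x^2 + 5x + 12), pattern 2+2+1. No other pattern occurs in this range, so the set of observed cycle types is {5, 2+2+1}. The candidates containing elements of all these cycle types are D_5 (5T2) of order 10, A_5 (5T4) of order 60; the others are excluded. The observed types are precisely the cycle types that occur in D_5 (5T2) (apart from the identity). Each of the other remaining candidates has further cycle types, and by the Chebotarev density theorem the matching factorization patterns would occur for a proportion of primes equal to their share of the group: A_5 (5T4) additionally contains elements of type 3+1+1 (20 of its 60 elements, about 33% of primes). None of the 23 primes tested shows any such pattern (for each of these groups the chance of that is below 10^-4), which rules them out. Hence G = D_5 (5T2), of order 10.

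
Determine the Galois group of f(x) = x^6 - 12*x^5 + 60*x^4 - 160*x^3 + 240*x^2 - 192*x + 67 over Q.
S_3 (order 6)

The polynomial f is an irreducible sextic over Q, so G = Gal(f/Q) is one of the 16 transitive subgroups 6T1, ..., 6T16 of S_6. The discriminant of f is -11337408, which is not a perfect square, so G is not contained in A_6. The transitive groups of degree 6 not contained in A_6 are: C_6 (6T1, order 6), S_3 (6T2, order 6), D_6 (6T3, order 12), C_3 x S_3 (6T5, order 18), A_4 x C_2 (6T6, order 24), S_4 (6T8, order 24), S_3 x S_3 (6T9, order 36), S_4 x C_2 (6T11, order 48), (S_3 x S_3) : C_2 (6T13, order 72), PGL(2,5) (6T14, order 120), S_6 (6T16, order 720). By Dedekind's theorem, for a prime p not dividing disc(f) the degrees of the irreducible factors of f mod p form the cycle type of an element of G. Factoring f modulo the 23 such primes p <= 97 (skipping 2, 3, which divide the discriminant), each new pattern first appears at: mod 5: f = (x^2 + 3)(x^2 + x + 1)(x^2 + 2x + 4), pattern 2+2+2; mod 7: f = (x^3 + x^2 + 5x + 1)(x^3 + x^2 + 5x + 4), pattern 3+3; mod 61: f = (x + 1)(x + 17)(x + 20)(x + 37)(x + 40)(x + 56), pattern 1+1+1+1+1+1. No other pattern occurs in this range, so the set of observed cycle types is {2+2+2, 3+3, 1+1+1+1+1+1}. The candidates containing elements of all these cycle types are C_6 (6T1) of order 6, S_3 (6T2) of order 6, D_6 (6T3) of order 12, C_3 x S_3 (6T5) of order 18, A_4 x C_2 (6T6) of order 24, S_4 (6T8) of order 24, S_3 x S_3 (6T9) of order 36, S_4 x C_2 (6T11) of order 48, (S_3 x S_3) : C_2 (6T13) of order 72, PGL(2,5) (6T14) of order 120, S_6 (6T16) of order 720; the others are excluded. The observed types are precisely the cycle types that occur in S_3 (6T2). Each of the other remaining candidates has further cycle types, and by the Chebotarev density theorem the matching factorization patterns would occur for a proportion of primes equal to their share of the group: C_6 (6T1) additionally contains elements of type 6 (2 of its 6 elements, about 33% of primes); D_6 (6T3) additionally contains elements of type 6, 2+2+1+1 (5 of its 12 elements, about 42% of primes); C_3 x S_3 (6T5) additionally contains elements of type 6, 3+1+1+1 (10 of its 18 elements, about 56% of primes); A_4 x C_2 (6T6) additionally contains elements of type 6, 2+2+1+1, 2+1+1+1+1 (14 of its 24 elements, about 58% of primes); S_4 (6T8) additionally contains elements of type 4+1+1, 2+2+1+1 (9 of its 24 elements, about 38% of primes); S_3 x S_3 (6T9) additionally contains elements of type 6, 3+1+1+1, 2+2+1+1 (25 of its 36 elements, about 69% of primes); S_4 x C_2 (6T11) additionally contains elements of type 6, 4+2, 4+1+1, 2+2+1+1, 2+1+1+1+1 (32 of its 48 elements, about 67% of primes); (S_3 x S_3) : C_2 (6T13) additionally contains elements of type 6, 4+2, 3+2+1, 3+1+1+1, 2+2+1+1, 2+1+1+1+1 (61 of its 72 elements, about 85% of primes); PGL(2,5) (6T14) additionally contains elements of type 6, 5+1, 4+1+1, 2+2+1+1 (89 of its 120 elements, about 74% of primes); S_6 (6T16) additionally contains elements of type 6, 5+1, 4+2, 4+1+1, 3+2+1, 3+1+1+1, 2+2+1+1, 2+1+1+1+1 (664 of its 720 elements, about 92% of primes). None of the 23 primes tested shows any such pattern (for each of these groups the chance of that is below 10^-4), which rules them out. Hence G = S_3 (6T2), of order 6.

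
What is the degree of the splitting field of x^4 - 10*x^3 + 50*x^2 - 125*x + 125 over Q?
4

The degree of the splitting field over Q equals the order of the Galois group, so first determine the group. The polynomial is an irreducible quartic over Q and its discriminant is 1953125, which is not a perfect square, so the Galois group is not contained in A_4. The resolvent cubic y^3 - 50*y^2 + 750*y - 3125 has exactly one rational root, so the Galois group is C_4 or D_4. The quartic becomes reducible over Q(sqrt(disc)), so the group is C_4. The Galois group C_4 (4T1) has order 4, so the splitting field has degree 4 over Q.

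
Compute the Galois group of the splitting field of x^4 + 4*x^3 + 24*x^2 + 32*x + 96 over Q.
The polynomial is an irreducible quartic over Q and its discriminant is 12845056 = 3584^2, a perfect square, so the Galois group is contained in A_4. The resolvent cubic y^3 - 24*y^2 - 256*y + 6656 is irreducible over Q. An irreducible resolvent with square discriminant gives A_4.

A_4, the alternating group on 4 letters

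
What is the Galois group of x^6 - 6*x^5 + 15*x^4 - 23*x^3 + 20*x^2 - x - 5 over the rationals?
The polynomial f is an irreducible sextic over Q, so G = Gal(f/Q) is one of the 16 transitive subgroups 6T1, ..., 6T16 of S_6. The discriminant of f is 14386709, which is not a perfect square, so G is not contained in A_6. The transitive groups of degree 6 not contained in A_6 are: C_6 (6T1, order 6), S_3 (6T2, order 6), D_6 (6T3, order 12), C_3 x S_3 (6T5, order 18), A_4 x C_2 (6T6, order 24), S_4 (6T8, order 24), S_3 x S_3 (6T9, order 36), S_4 x C_2 (6T11, order 48), (S_3 x S_3) : C_2 (6T13, order 72), PGL(2,5) (6T14, order 120), S_6 (6T16, order 720). By Dedekind's theorem, for a prime p not dividing disc(f) the degrees of the irreducible factors of f mod p form the cycle type of an element of G. Factoring f modulo the 4 such primes p <= 7, each new pattern first appears at: mod 2: f = (x^6 + x^4 + x^3 + x + 1), pattern 6; mod 5: f = (x)(x^5 + 4x^4 + 2x^2 + 4), pattern 5+1; mod 7: f = (x^2 + 2)(x^4 + x^3 + 6x^2 + 3x + 1), pattern 4+2. No other pattern occurs in this range, so the set of observed cycle types is {6, 5+1, 4+2}. Among the candidates above, the only group containing elements of all these cycle types is S_6 (6T16); every other candidate lacks at least one of them. Hence G = S_6 (6T16), of order 720.

S_6 (also written S6)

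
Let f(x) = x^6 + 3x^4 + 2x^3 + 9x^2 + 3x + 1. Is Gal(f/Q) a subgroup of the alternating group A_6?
No

The polynomial is irreducible of degree 6 over Q. Its discriminant is -129140163, which is not a perfect square. A Galois group lies in the alternating group exactly when the discriminant is a square in Q, so the Galois group (C_6) is not contained in A_6.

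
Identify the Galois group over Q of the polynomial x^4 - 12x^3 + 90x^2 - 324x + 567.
The polynomial is an irreducible quartic over Q and its discriminant is 1088391168, which is not a perfect square, so the Galois group is not contained in A_4. The resolvent cubic y^3 - 90*y^2 + 1620*y + 17496 has exactly one rational root, so the Galois group is C_4 or D_4. The quartic becomes reducible over Q(sqrt(disc)), so the group is C_4.

C_4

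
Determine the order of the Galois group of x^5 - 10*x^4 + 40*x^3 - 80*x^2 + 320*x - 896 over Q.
The degree of the splitting field over Q equals the order of the Galois group, so first determine the group. The polynomial f is an irreducible quintic over Q, so G = Gal(f/Q) is a transitive subgroup of S_5: one of C_5 (5T1, order 5), D_5 (5T2, order 10), F_20 (5T3, order 20), A_5 (5T4, order 60) or S_5 (5T5, order 120). The discriminant of f is 271790899200000, which is not a perfect square, so G is not contained in A_5. The transitive groups of degree 5 not contained in A_5 are: F_20 (5T3, order 20), S_5 (5T5, order 120). By Dedekind's theorem, for a prime p not dividing disc(f) the degrees of the irreducible factors of f mod p form the cycle type of an element of G. Factoring f modulo the 18 such primes p <= 73 (skipping 2, 3, 5, which divide the discriminant), each new pattern first appears at: mod 7: f = (x)(x^4 + 4x^3 + 5x^2 + 4x + 5), pattern 4+1; mod 11: f = (x + 8)(x^2 + x + 8)(x^2 + 3x + 8), pattern 2+2+1; mod 19: f = (x^5 + 9x^4 + 2x^3 + 15x^2 + 16x + 16), pattern 5. No other pattern occurs in this range, so the set of observed cycle types is {4+1, 2+2+1, 5}. The candidates containing elements of all these cycle types are F_20 (5T3) of order 20, S_5 (5T5) of order 120; the others are excluded. The observed types are precisely the cycle types that occur in F_20 (5T3) (apart from the identity). Each of the other remaining candidates has further cycle types, and by the Chebotarev density theorem the matching factorization patterns would occur for a proportion of primes equal to their share of the group: S_5 (5T5) additionally contains elements of type 3+2, 3+1+1, 2+1+1+1 (50 of its 120 elements, about 42% of primes). None of the 18 primes tested shows any such pattern (for each of these groups the chance of that is below 10^-4), which rules them out. Hence G = F_20 (5T3), of order 20. The Galois group F_20 (5T3) has order 20, so the splitting field has degree 20 over Q.

20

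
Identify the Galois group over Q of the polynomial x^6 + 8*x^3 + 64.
The polynomial f is an irreducible sextic over Q, so G = Gal(f/Q) is one of the 16 transitive subgroups 6T1, ..., 6T16 of S_6. The discriminant of f is -21134460321792, which is not a perfect square, so G is not contained in A_6. The transitive groups of degree 6 not contained in A_6 are: C_6 (6T1, order 6), S_3 (6T2, order 6), D_6 (6T3, order 12), C_3 x S_3 (6T5, order 18), A_4 x C_2 (6T6, order 24), S_4 (6T8, order 24), S_3 x S_3 (6T9, order 36), S_4 x C_2 (6T11, order 48), (S_3 x S_3) : C_2 (6T13, order 72), PGL(2,5) (6T14, order 120), S_6 (6T16, order 720). By Dedekind's theorem, for a prime p not dividing disc(f) the degrees of the irreducible factors of f mod p form the cycle type of an element of G. Factoring f modulo the 37 such primes p <= 167 (skipping 2, 3, which divide the discriminant), each new pattern first appears at: mod 5: f = (x^6 + 3x^3 + 4), pattern 6; mod 7: f = (x^3 + 3)(x^3 + 5), pattern 3+3; mod 17: f = (x^2 + 3x + 4)(x^2 + 6x + 4)(x^2 + 8x + 4), pattern 2+2+2; mod 19: f = (x + 1)(x + 4)(x + 6)(x + 7)(x + 9)(x + 11), pattern 1+1+1+1+1+1. No other pattern occurs in this range, so the set of observed cycle types is {6, 3+3, 2+2+2, 1+1+1+1+1+1}. The candidates containing elements of all these cycle types are C_6 (6T1) of order 6, D_6 (6T3) of order 12, C_3 x S_3 (6T5) of order 18, A_4 x C_2 (6T6) of order 24, S_3 x S_3 (6T9) of order 36, S_4 x C_2 (6T11) of order 48, (S_3 x S_3) : C_2 (6T13) of order 72, PGL(2,5) (6T14) of order 120, S_6 (6T16) of order 720; the others are excluded. The observed types are precisely the cycle types that occur in C_6 (6T1). Each of the other remaining candidates has further cycle types, and by the Chebotarev density theorem the matching factorization patterns would occur for a proportion of primes equal to their share of the group: D_6 (6T3) additionally contains elements of type 2+2+1+1 (3 of its 12 elements, about 25% of primes); C_3 x S_3 (6T5) additionally contains elements of type 3+1+1+1 (4 of its 18 elements, about 22% of primes); A_4 x C_2 (6T6) additionally contains elements of type 2+2+1+1, 2+1+1+1+1 (6 of its 24 elements, about 25% of primes); S_3 x S_3 (6T9) additionally contains elements of type 3+1+1+1, 2+2+1+1 (13 of its 36 elements, about 36% of primes); S_4 x C_2 (6T11) additionally contains elements of type 4+2, 4+1+1, 2+2+1+1, 2+1+1+1+1 (24 of its 48 elements, about 50% of primes); (S_3 x S_3) : C_2 (6T13) additionally contains elements of type 4+2, 3+2+1, 3+1+1+1, 2+2+1+1, 2+1+1+1+1 (49 of its 72 elements, about 68% of primes); PGL(2,5) (6T14) additionally contains elements of type 5+1, 4+1+1, 2+2+1+1 (69 of its 120 elements, about 58% of primes); S_6 (6T16) additionally contains elements of type 5+1, 4+2, 4+1+1, 3+2+1, 3+1+1+1, 2+2+1+1, 2+1+1+1+1 (544 of its 720 elements, about 76% of primes). None of the 37 primes tested shows any such pattern (for each of these groups the chance of that is below 10^-4), which rules them out. Hence G = C_6 (6T1), of order 6.

C_6, the cyclic group of order 6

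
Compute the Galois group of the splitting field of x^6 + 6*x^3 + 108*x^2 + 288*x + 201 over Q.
The polynomial f is an irreducible sextic over Q, so G = Gal(f/Q) is one of the 16 transitive subgroups 6T1, ..., 6T16 of S_6. The discriminant of f is -941328478973952, which is not a perfect square, so G is not contained in A_6. The transitive groups of degree 6 not contained in A_6 are: C_6 (6T1, order 6), S_3 (6T2, order 6), D_6 (6T3, order 12), C_3 x S_3 (6T5, order 18), A_4 x C_2 (6T6, order 24), S_4 (6T8, order 24), S_3 x S_3 (6T9, order 36), S_4 x C_2 (6T11, order 48), (S_3 x S_3) : C_2 (6T13, order 72), PGL(2,5) (6T14, order 120), S_6 (6T16, order 720). By Dedekind's theorem, for a prime p not dividing disc(f) the degrees of the irreducible factors of f mod p form the cycle type of an element of G. Factoring f modulo the 23 such primes p <= 103 (skipping 2, 3, 17, 67, which divide the discriminant), each new pattern first appears at: mod 5: f = (x^2 + 3)(x^2 + x + 1)(x^2 + 4x + 2), pattern 2+2+2; mod 7: f = (x^3 + 2x + 1)(x^3 + 5x + 5), pattern 3+3; mod 61: f = (x + 21)(x + 28)(x + 43)(x + 46)(x + 48)(x + 58), pattern 1+1+1+1+1+1. No other pattern occurs in this range, so the set of observed cycle types is {2+2+2, 3+3, 1+1+1+1+1+1}. The candidates containing elements of all these cycle types are C_6 (6T1) of order 6, S_3 (6T2) of order 6, D_6 (6T3) of order 12, C_3 x S_3 (6T5) of order 18, A_4 x C_2 (6T6) of order 24, S_4 (6T8) of order 24, S_3 x S_3 (6T9) of order 36, S_4 x C_2 (6T11) of order 48, (S_3 x S_3) : C_2 (6T13) of order 72, PGL(2,5) (6T14) of order 120, S_6 (6T16) of order 720; the others are excluded. The observed types are precisely the cycle types that occur in S_3 (6T2). Each of the other remaining candidates has further cycle types, and by the Chebotarev density theorem the matching factorization patterns would occur for a proportion of primes equal to their share of the group: C_6 (6T1) additionally contains elements of type 6 (2 of its 6 elements, about 33% of primes); D_6 (6T3) additionally contains elements of type 6, 2+2+1+1 (5 of its 12 elements, about 42% of primes); C_3 x S_3 (6T5) additionally contains elements of type 6, 3+1+1+1 (10 of its 18 elements, about 56% of primes); A_4 x C_2 (6T6) additionally contains elements of type 6, 2+2+1+1, 2+1+1+1+1 (14 of its 24 elements, about 58% of primes); S_4 (6T8) additionally contains elements of type 4+1+1, 2+2+1+1 (9 of its 24 elements, about 38% of primes); S_3 x S_3 (6T9) additionally contains elements of type 6, 3+1+1+1, 2+2+1+1 (25 of its 36 elements, about 69% of primes); S_4 x C_2 (6T11) additionally contains elements of type 6, 4+2, 4+1+1, 2+2+1+1, 2+1+1+1+1 (32 of its 48 elements, about 67% of primes); (S_3 x S_3) : C_2 (6T13) additionally contains elements of type 6, 4+2, 3+2+1, 3+1+1+1, 2+2+1+1, 2+1+1+1+1 (61 of its 72 elements, about 85% of primes); PGL(2,5) (6T14) additionally contains elements of type 6, 5+1, 4+1+1, 2+2+1+1 (89 of its 120 elements, about 74% of primes); S_6 (6T16) additionally contains elements of type 6, 5+1, 4+2, 4+1+1, 3+2+1, 3+1+1+1, 2+2+1+1, 2+1+1+1+1 (664 of its 720 elements, about 92% of primes). None of the 23 primes tested shows any such pattern (for each of these groups the chance of that is below 10^-4), which rules them out. Hence G = S_3 (6T2), of order 6.

S_3, S_3 acting on 6 points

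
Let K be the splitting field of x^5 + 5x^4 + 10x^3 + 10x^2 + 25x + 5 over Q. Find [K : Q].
60

The degree of the splitting field over Q equals the order of the Galois group, so first determine the group. The polynomial f is an irreducible quintic over Q, so G = Gal(f/Q) is a transitive subgroup of S_5: one of C_5 (5T1, order 5), D_5 (5T2, order 10), F_20 (5T3, order 20), A_5 (5T4, order 60) or S_5 (5T5, order 120). The discriminant of f is 1024000000 = 32000^2, a perfect square, so G is contained in A_5. The transitive groups of degree 5 contained in A_5 are: C_5 (5T1, order 5), D_5 (5T2, order 10), A_5 (5T4, order 60). By Dedekind's theorem, for a prime p not dividing disc(f) the degrees of the irreducible factors of f mod p form the cycle type of an element of G. Factoring f modulo the 2 such primes p <= 7 (skipping 2, 5, which divide the discriminant), each new pattern first appears at: mod 3: f = (x^5 + 2x^4 + x^3 + x^2 + x + 2), pattern 5; mod 7: f = (x + 5)(x + 6)(x^3 + x^2 + 4x + 6), pattern 3+1+1. No other pattern occurs in this range, so the set of observed cycle types is {5, 3+1+1}. Among the candidates above, the only group containing elements of all these cycle types is A_5 (5T4) — each of C_5 (5T1), D_5 (5T2) lacks at least one of them. Hence G = A_5 (5T4), of order 60. The Galois group A_5 (5T4) has order 60, so the splitting field has degree 60 over Q.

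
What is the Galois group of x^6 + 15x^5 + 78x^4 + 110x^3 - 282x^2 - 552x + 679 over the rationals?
The polynomial f is an irreducible sextic over Q, so G = Gal(f/Q) is one of the 16 transitive subgroups 6T1, ..., 6T16 of S_6. The discriminant of f is -89593002419787, which is not a perfect square, so G is not contained in A_6. The transitive groups of degree 6 not contained in A_6 are: C_6 (6T1, order 6), S_3 (6T2, order 6), D_6 (6T3, order 12), C_3 x S_3 (6T5, order 18), A_4 x C_2 (6T6, order 24), S_4 (6T8, order 24), S_3 x S_3 (6T9, order 36), S_4 x C_2 (6T11, order 48), (S_3 x S_3) : C_2 (6T13, order 72), PGL(2,5) (6T14, order 120), S_6 (6T16, order 720). By Dedekind's theorem, for a prime p not dividing disc(f) the degrees of the irreducible factors of f mod p form the cycle type of an element of G. Factoring f modulo the 33 such primes p <= 149 (skipping 3, 43, which divide the discriminant), each new pattern first appears at: mod 2: f = (x^6 + x^5 + 1), pattern 6; mod 7: f = (x)(x + 1)(x + 6)(x^3 + x^2 + 2x + 6), pattern 3+1+1+1; mod 17: f = (x^2 + x + 6)(x^2 + 3x + 10)(x^2 + 11x + 15), pattern 2+2+2; mod 19: f = (x^3 + 4x^2 + 16x + 11)(x^3 + 11x^2 + 18x + 3), pattern 3+3; mod 73: f = (x + 9)(x + 14)(x + 44)(x + 47)(x + 50)(x + 70), pattern 1+1+1+1+1+1. No other pattern occurs in this range, so the set of observed cycle types is {6, 3+1+1+1, 2+2+2, 3+3, 1+1+1+1+1+1}. The candidates containing elements of all these cycle types are C_3 x S_3 (6T5) of order 18, S_3 x S_3 (6T9) of order 36, (S_3 x S_3) : C_2 (6T13) of order 72, S_6 (6T16) of order 720; the others are excluded. The observed types are precisely the cycle types that occur in C_3 x S_3 (6T5). Each of the other remaining candidates has further cycle types, and by the Chebotarev density theorem the matching factorization patterns would occur for a proportion of primes equal to their share of the group: S_3 x S_3 (6T9) additionally contains elements of type 2+2+1+1 (9 of its 36 elements, about 25% of primes); (S_3 x S_3) : C_2 (6T13) additionally contains elements of type 4+2, 3+2+1, 2+2+1+1, 2+1+1+1+1 (45 of its 72 elements, about 62% of primes); S_6 (6T16) additionally contains elements of type 5+1, 4+2, 4+1+1, 3+2+1, 2+2+1+1, 2+1+1+1+1 (504 of its 720 elements, about 70% of primes). None of the 33 primes tested shows any such pattern (for each of these groups the chance of that is below 10^-4), which rules them out. Hence G = C_3 x S_3 (6T5), of order 18.

C_3 x S_3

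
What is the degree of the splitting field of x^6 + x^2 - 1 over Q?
24

The degree of the splitting field over Q equals the order of the Galois group, so first determine the group. The polynomial f is an irreducible sextic over Q, so G = Gal(f/Q) is one of the 16 transitive subgroups 6T1, ..., 6T16 of S_6. The discriminant of f is 61504 = 248^2, a perfect square, so G is contained in A_6. The transitive groups of degree 6 contained in A_6 are: A_4 (6T4, order 12), S_4 (6T7, order 24), (C_3 x C_3) : C_4 (6T10, order 36), PSL(2,5) (6T12, order 60), A_6 (6T15, order 360). By Dedekind's theorem, for a prime p not dividing disc(f) the degrees of the irreducible factors of f mod p form the cycle type of an element of G. Factoring f modulo the 79 such primes p <= 419 (skipping 2, 31, which divide the discriminant), each new pattern first appears at: mod 3: f = (x^2 + 1)(x^4 + 2x^2 + 2), pattern 4+2; mod 5: f = (x^3 + x^2 + 3x + 4)(x^3 + 4x^2 + 3x + 1), pattern 3+3; mod 11: f = (x + 3)(x + 8)(x^2 + 4x + 7)(x^2 + 7x + 7), pattern 2+2+1+1; mod 67: f = (x + 2)(x + 3)(x + 11)(x + 56)(x + 64)(x + 65), pattern 1+1+1+1+1+1. No other pattern occurs in this range, so the set of observed cycle types is {4+2, 3+3, 2+2+1+1, 1+1+1+1+1+1}. The candidates containing elements of all these cycle types are S_4 (6T7) of order 24, (C_3 x C_3) : C_4 (6T10) of order 36, A_6 (6T15) of order 360; the others are excluded. The observed types are precisely the cycle types that occur in S_4 (6T7). Each of the other remaining candidates has further cycle types, and by the Chebotarev density theorem the matching factorization patterns would occur for a proportion of primes equal to their share of the group: (C_3 x C_3) : C_4 (6T10) additionally contains elements of type 3+1+1+1 (4 of its 36 elements, about 11% of primes); A_6 (6T15) additionally contains elements of type 5+1, 3+1+1+1 (184 of its 360 elements, about 51% of primes). None of the 79 primes tested shows any such pattern (for each of these groups the chance of that is below 10^-4), which rules them out. Hence G = S_4 (6T7), of order 24. The Galois group S_4 (6T7) has order 24, so the splitting field has degree 24 over Q.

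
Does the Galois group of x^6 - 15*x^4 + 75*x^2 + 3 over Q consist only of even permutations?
No

The polynomial is irreducible of degree 6 over Q. Its discriminant is -37572373905408, which is not a perfect square. A Galois group lies in the alternating group exactly when the discriminant is a square in Q, so the Galois group (S_3) is not contained in A_6.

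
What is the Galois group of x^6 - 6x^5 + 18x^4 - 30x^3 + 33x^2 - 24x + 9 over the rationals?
The polynomial f is an irreducible sextic over Q, so G = Gal(f/Q) is one of the 16 transitive subgroups 6T1, ..., 6T16 of S_6. The discriminant of f is -16003008, which is not a perfect square, so G is not contained in A_6. The transitive groups of degree 6 not contained in A_6 are: C_6 (6T1, order 6), S_3 (6T2, order 6), D_6 (6T3, order 12), C_3 x S_3 (6T5, order 18), A_4 x C_2 (6T6, order 24), S_4 (6T8, order 24), S_3 x S_3 (6T9, order 36), S_4 x C_2 (6T11, order 48), (S_3 x S_3) : C_2 (6T13, order 72), PGL(2,5) (6T14, order 120), S_6 (6T16, order 720). By Dedekind's theorem, for a prime p not dividing disc(f) the degrees of the irreducible factors of f mod p form the cycle type of an element of G. Factoring f modulo the 21 such primes p <= 89 (skipping 2, 3, 7, which divide the discriminant), each new pattern first appears at: mod 5: f = (x^6 + 4x^5 + 3x^4 + 3x^2 + x + 4), pattern 6; mod 11: f = (x + 1)(x^5 + 4x^4 + 3x^3 + 9), pattern 5+1; mod 13: f = (x + 7)(x + 11)(x^4 + 2x^3 + 9x^2 + 5x + 4), pattern 4+1+1; mod 23: f = (x + 15)(x + 19)(x^2 + 13x + 3)(x^2 + 16x + 8), pattern 2+2+1+1; mod 43: f = (x^3 + 16x^2 + 6x + 18)(x^3 + 21x^2 + 20x + 22), pattern 3+3; mod 61: f = (x^2 + 12x + 46)(x^2 + 16x + 56)(x^2 + 27x + 5), pattern 2+2+2. No other pattern occurs in this range, so the set of observed cycle types is {6, 5+1, 4+1+1, 2+2+1+1, 3+3, 2+2+2}. The candidates containing elements of all these cycle types are PGL(2,5) (6T14) of order 120, S_6 (6T16) of order 720; the others are excluded. The observed types are precisely the cycle types that occur in PGL(2,5) (6T14) (apart from the identity). Each of the other remaining candidates has further cycle types, and by the Chebotarev density theorem the matching factorization patterns would occur for a proportion of primes equal to their share of the group: S_6 (6T16) additionally contains elements of type 4+2, 3+2+1, 3+1+1+1, 2+1+1+1+1 (265 of its 720 elements, about 37% of primes). None of the 21 primes tested shows any such pattern (for each of these groups the chance of that is below 10^-4), which rules them out. Hence G = PGL(2,5) (6T14), of order 120.

PGL(2,5), S_5 acting on 6 points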